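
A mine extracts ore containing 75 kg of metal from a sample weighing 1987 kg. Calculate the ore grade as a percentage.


3.7745%

Ore grade = (metal mass / ore mass) * 100
= (75 / 1987) * 100
= 0.03774534474 * 100
= 3.7745%


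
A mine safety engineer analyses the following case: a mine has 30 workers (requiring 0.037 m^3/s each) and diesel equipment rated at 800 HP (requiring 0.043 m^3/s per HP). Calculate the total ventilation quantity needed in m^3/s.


35.51 m^3/s

Airflow for workers:
Q_people = 30 * 0.037 = 1.11 m^3/s
Airflow for diesel equipment:
Q_diesel = 800 * 0.043 = 34.4 m^3/s
Total ventilation:
Q_total = 1.11 + 34.4
= 35.51 m^3/s


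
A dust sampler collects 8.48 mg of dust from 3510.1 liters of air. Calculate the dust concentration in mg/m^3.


Convert liters to m^3: 1 m^3 = 1000 L
Concentration = mass / volume * 1000
= 8.48 / 3510.1 * 1000
= 0.002415885587 * 1000
= 2.4159 mg/m^3

2.4159 mg/m^3


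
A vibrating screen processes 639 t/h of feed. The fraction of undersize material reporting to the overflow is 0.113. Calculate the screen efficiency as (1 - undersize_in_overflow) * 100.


Screen efficiency = (1 - fraction of undersize in overflow) * 100
= (1 - 0.113) * 100
= 0.887 * 100
= 88.7%

88.7%


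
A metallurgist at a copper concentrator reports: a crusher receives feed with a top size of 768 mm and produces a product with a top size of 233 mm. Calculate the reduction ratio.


Reduction ratio = feed size / product size
= 768 / 233
= 3.2961

3.2961


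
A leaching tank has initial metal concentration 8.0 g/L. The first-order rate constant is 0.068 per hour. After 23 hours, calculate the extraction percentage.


Compute the exponent:
-k * t = -0.068 * 23 = -1.564
Remaining concentration:
C = 8.0 * exp(-1.564)
= 8.0 * 0.2092972058
= 1.674377646 g/L
Extracted = 8.0 - 1.674377646 = 6.325622354 g/L
Extraction % = 6.325622354 / 8.0 * 100
= 79.0703%

79.0703%


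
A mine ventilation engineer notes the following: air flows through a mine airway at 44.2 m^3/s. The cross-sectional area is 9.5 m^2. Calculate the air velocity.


Velocity = flow rate / cross-sectional area
= 44.2 / 9.5
= 4.6526 m/s

4.6526 m/s


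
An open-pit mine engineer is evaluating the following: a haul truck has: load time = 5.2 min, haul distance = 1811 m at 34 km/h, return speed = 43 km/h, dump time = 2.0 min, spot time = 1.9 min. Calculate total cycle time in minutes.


14.8229 min

Convert haul speed to m/min: 34 * 1000/60 = 566.6666667 m/min
Haul time = 1811 / 566.6666667 = 3.195882353 min
Convert return speed to m/min: 43 * 1000/60 = 716.6666667 m/min
Return time = 1811 / 716.6666667 = 2.526976744 min
Total cycle time:
= 5.2 + 3.195882353 + 2.0 + 2.526976744 + 1.9
= 14.8229 min


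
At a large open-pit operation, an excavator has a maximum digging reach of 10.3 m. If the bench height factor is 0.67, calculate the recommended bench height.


Bench height = reach * factor
= 10.3 * 0.67
= 6.901 m

6.901 m


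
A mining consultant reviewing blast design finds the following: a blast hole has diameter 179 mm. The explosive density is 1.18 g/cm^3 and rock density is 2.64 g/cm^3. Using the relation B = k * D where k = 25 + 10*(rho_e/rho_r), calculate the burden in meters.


5.2751 m

First, compute k:
rho_e / rho_r = 1.18 / 2.64 = 0.446969697
k = 25 + 10 * 0.446969697 = 29.46969697
Then, compute burden:
B = k * D / 1000 = 29.46969697 * 179 / 1000
= 5275.075758 / 1000
= 5.2751 m


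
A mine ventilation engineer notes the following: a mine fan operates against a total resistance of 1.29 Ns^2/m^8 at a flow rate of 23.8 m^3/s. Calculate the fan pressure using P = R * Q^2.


Compute Q^2:
Q^2 = 23.8^2 = 566.44
Compute pressure:
P = R * Q^2 = 1.29 * 566.44
= 730.7076 Pa

730.7076 Pa


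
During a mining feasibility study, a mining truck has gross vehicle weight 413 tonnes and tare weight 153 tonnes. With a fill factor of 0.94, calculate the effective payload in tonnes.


244.4 tonnes

Maximum payload = gross - tare
= 413 - 153 = 260 tonnes
Effective payload = max payload * fill factor
= 260 * 0.94
= 244.4 tonnes


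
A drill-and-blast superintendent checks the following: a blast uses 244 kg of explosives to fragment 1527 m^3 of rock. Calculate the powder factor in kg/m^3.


0.1598 kg/m^3

Powder factor = explosive mass / rock volume
= 244 / 1527
= 0.1598 kg/m^3


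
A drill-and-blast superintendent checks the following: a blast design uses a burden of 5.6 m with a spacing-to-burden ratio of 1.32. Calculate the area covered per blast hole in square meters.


First, find the spacing:
Spacing = burden * ratio = 5.6 * 1.32
= 7.392 m
Then, calculate the area:
Area = burden * spacing = 5.6 * 7.392
= 41.3952 m^2

41.3952 m^2


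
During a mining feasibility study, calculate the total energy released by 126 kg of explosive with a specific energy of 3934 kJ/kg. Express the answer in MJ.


495.684 MJ

Energy = mass * specific_energy / 1000
= 126 * 3934 / 1000
= 495684 / 1000
= 495.684 MJ


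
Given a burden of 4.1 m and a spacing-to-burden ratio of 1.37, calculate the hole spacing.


Spacing = burden * ratio
= 4.1 * 1.37
= 5.617 m

5.617 m


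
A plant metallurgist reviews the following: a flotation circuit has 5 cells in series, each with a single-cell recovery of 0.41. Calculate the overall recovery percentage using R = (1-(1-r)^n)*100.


Complement of single-cell recovery:
1 - r = 1 - 0.41 = 0.59
Raise to power n:
(1 - r)^5 = 0.59^5 = 0.0714924299
Overall recovery:
R = (1 - 0.0714924299) * 100
= 92.8508%

92.8508%


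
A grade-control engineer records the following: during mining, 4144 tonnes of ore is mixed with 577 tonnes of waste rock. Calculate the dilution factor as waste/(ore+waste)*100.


Total material = ore + waste
= 4144 + 577 = 4721 tonnes
Dilution = waste / total * 100
= 577 / 4721 * 100
= 0.1222198687 * 100
= 12.222%

12.222%


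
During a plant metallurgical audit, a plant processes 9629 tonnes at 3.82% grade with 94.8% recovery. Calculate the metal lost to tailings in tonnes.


Total metal in feed:
= 9629 * 3.82 / 100 = 367.8278 tonnes
Metal recovered:
= 367.8278 * 94.8 / 100 = 348.7007544 tonnes
Metal lost to tailings:
= 367.8278 - 348.7007544
= 19.127 tonnes

19.127 tonnes


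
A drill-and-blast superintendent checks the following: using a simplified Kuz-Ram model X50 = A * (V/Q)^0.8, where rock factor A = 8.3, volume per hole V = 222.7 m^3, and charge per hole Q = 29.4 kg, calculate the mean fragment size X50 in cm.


Compute V/Q:
V/Q = 222.7 / 29.4 = 7.574829932
Raise to the power 0.8:
(V/Q)^0.8 = 7.574829932^0.8 = 5.05240678
Multiply by A:
X50 = 8.3 * 5.05240678
= 41.935 cm

41.935 cm


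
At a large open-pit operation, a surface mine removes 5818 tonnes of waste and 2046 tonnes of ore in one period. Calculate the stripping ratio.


Stripping ratio = waste tonnage / ore tonnage
= 5818 / 2046
= 2.8436

2.8436


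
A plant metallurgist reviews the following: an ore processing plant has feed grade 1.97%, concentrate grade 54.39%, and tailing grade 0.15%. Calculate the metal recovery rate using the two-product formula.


Using the two-product formula:
R = 100 * c * (f - t) / (f * (c - t))
Numerator = 100 * 54.39 * (1.97 - 0.15)
= 100 * 54.39 * 1.82
= 9898.98
Denominator = 1.97 * (54.39 - 0.15)
= 1.97 * 54.24
= 106.8528
R = 9898.98 / 106.8528
= 92.6413%

92.6413%


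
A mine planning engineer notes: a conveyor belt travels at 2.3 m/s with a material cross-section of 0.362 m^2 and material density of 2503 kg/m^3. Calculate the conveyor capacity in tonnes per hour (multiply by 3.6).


Volumetric flow = speed * area
= 2.3 * 0.362 = 0.8326 m^3/s
Mass flow = volumetric * density
= 0.8326 * 2503 = 2083.9978 kg/s
Convert to t/h: multiply by 3.6
Capacity = 2083.9978 * 3.6
= 7502.3921 t/h

7502.3921 t/h


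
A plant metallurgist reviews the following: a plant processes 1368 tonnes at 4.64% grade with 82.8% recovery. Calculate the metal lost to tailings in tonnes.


10.9177 tonnes

Total metal in feed:
= 1368 * 4.64 / 100 = 63.4752 tonnes
Metal recovered:
= 63.4752 * 82.8 / 100 = 52.5574656 tonnes
Metal lost to tailings:
= 63.4752 - 52.5574656
= 10.9177 tonnes


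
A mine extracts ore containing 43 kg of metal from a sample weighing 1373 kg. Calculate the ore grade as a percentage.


3.1318%

Ore grade = (metal mass / ore mass) * 100
= (43 / 1373) * 100
= 0.03131828114 * 100
= 3.1318%


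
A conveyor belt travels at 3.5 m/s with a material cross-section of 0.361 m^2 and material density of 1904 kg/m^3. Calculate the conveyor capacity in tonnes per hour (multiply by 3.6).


8660.5344 t/h

Volumetric flow = speed * area
= 3.5 * 0.361 = 1.2635 m^3/s
Mass flow = volumetric * density
= 1.2635 * 1904 = 2405.704 kg/s
Convert to t/h: multiply by 3.6
Capacity = 2405.704 * 3.6
= 8660.5344 t/h


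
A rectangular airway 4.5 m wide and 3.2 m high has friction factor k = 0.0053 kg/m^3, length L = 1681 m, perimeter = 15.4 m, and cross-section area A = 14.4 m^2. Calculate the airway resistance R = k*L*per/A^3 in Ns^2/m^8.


Compute the numerator:
k * L * per = 0.0053 * 1681 * 15.4
= 137.20322
Compute the denominator:
A^3 = 14.4^3 = 2985.984
Resistance:
R = 137.20322 / 2985.984
= 0.0459 Ns^2/m^8

0.0459 Ns^2/m^8


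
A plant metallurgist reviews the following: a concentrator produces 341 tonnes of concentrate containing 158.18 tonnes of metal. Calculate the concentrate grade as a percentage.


Grade = (metal in concentrate / concentrate mass) * 100
= (158.18 / 341) * 100
= 0.4638709677 * 100
= 46.3871%

46.3871%


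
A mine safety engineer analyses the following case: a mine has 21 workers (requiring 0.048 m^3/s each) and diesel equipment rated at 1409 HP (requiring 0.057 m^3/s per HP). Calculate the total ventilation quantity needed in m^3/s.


81.321 m^3/s

Airflow for workers:
Q_people = 21 * 0.048 = 1.008 m^3/s
Airflow for diesel equipment:
Q_diesel = 1409 * 0.057 = 80.313 m^3/s
Total ventilation:
Q_total = 1.008 + 80.313
= 81.321 m^3/s


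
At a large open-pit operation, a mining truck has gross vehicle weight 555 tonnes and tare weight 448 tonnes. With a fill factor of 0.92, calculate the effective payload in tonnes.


Maximum payload = gross - tare
= 555 - 448 = 107 tonnes
Effective payload = max payload * fill factor
= 107 * 0.92
= 98.44 tonnes

98.44 tonnes


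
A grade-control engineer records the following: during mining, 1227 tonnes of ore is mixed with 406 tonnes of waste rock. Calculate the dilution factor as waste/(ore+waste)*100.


24.8622%

Total material = ore + waste
= 1227 + 406 = 1633 tonnes
Dilution = waste / total * 100
= 406 / 1633 * 100
= 0.2486221678 * 100
= 24.8622%


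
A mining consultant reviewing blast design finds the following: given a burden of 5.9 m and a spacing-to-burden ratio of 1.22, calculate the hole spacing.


7.198 m

Spacing = burden * ratio
= 5.9 * 1.22
= 7.198 m


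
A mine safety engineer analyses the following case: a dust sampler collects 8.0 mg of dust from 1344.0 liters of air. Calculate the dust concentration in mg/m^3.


Convert liters to m^3: 1 m^3 = 1000 L
Concentration = mass / volume * 1000
= 8.0 / 1344.0 * 1000
= 0.005952380952 * 1000
= 5.9524 mg/m^3

5.9524 mg/m^3


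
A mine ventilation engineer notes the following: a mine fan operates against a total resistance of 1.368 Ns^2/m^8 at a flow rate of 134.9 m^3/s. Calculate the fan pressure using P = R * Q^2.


Compute Q^2:
Q^2 = 134.9^2 = 18198.01
Compute pressure:
P = R * Q^2 = 1.368 * 18198.01
= 24894.8777 Pa

24894.8777 Pa


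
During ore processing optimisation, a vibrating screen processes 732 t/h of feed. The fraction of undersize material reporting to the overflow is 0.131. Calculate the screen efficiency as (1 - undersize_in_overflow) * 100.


Screen efficiency = (1 - fraction of undersize in overflow) * 100
= (1 - 0.131) * 100
= 0.869 * 100
= 86.9%

86.9%


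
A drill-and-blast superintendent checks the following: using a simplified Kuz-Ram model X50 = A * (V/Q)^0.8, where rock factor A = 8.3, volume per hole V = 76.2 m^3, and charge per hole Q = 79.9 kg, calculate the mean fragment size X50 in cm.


Compute V/Q:
V/Q = 76.2 / 79.9 = 0.9536921151
Raise to the power 0.8:
(V/Q)^0.8 = 0.9536921151^0.8 = 0.9627788774
Multiply by A:
X50 = 8.3 * 0.9627788774
= 7.9911 cm

7.9911 cm


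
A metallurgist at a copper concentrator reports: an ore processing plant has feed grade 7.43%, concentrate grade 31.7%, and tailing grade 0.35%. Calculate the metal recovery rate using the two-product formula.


96.3532%

Using the two-product formula:
R = 100 * c * (f - t) / (f * (c - t))
Numerator = 100 * 31.7 * (7.43 - 0.35)
= 100 * 31.7 * 7.08
= 22443.6
Denominator = 7.43 * (31.7 - 0.35)
= 7.43 * 31.35
= 232.9305
R = 22443.6 / 232.9305
= 96.3532%


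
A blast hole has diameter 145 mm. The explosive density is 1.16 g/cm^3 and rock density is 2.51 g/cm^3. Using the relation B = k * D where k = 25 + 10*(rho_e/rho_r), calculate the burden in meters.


4.2951 m

First, compute k:
rho_e / rho_r = 1.16 / 2.51 = 0.4621513944
k = 25 + 10 * 0.4621513944 = 29.62151394
Then, compute burden:
B = k * D / 1000 = 29.62151394 * 145 / 1000
= 4295.119522 / 1000
= 4.2951 m


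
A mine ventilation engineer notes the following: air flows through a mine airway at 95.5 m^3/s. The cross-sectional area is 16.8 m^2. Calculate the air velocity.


5.6845 m/s

Velocity = flow rate / cross-sectional area
= 95.5 / 16.8
= 5.6845 m/s


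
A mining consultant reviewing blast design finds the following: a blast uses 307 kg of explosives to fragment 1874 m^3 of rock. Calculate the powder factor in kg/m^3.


Powder factor = explosive mass / rock volume
= 307 / 1874
= 0.1638 kg/m^3

0.1638 kg/m^3


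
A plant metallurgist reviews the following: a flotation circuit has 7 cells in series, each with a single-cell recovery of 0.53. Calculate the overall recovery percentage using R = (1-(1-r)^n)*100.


99.4934%

Complement of single-cell recovery:
1 - r = 1 - 0.53 = 0.47
Raise to power n:
(1 - r)^7 = 0.47^7 = 0.005066231205
Overall recovery:
R = (1 - 0.005066231205) * 100
= 99.4934%


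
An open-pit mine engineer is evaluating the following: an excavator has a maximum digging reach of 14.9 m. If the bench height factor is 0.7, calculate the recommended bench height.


10.43 m

Bench height = reach * factor
= 14.9 * 0.7
= 10.43 m


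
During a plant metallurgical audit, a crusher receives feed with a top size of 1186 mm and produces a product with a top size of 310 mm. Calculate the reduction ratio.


Reduction ratio = feed size / product size
= 1186 / 310
= 3.8258

3.8258


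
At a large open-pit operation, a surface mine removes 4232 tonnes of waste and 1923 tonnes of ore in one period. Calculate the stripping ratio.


Stripping ratio = waste tonnage / ore tonnage
= 4232 / 1923
= 2.2007

2.2007


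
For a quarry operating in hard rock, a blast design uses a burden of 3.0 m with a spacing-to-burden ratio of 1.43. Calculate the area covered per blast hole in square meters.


First, find the spacing:
Spacing = burden * ratio = 3.0 * 1.43
= 4.29 m
Then, calculate the area:
Area = burden * spacing = 3.0 * 4.29
= 12.87 m^2

12.87 m^2


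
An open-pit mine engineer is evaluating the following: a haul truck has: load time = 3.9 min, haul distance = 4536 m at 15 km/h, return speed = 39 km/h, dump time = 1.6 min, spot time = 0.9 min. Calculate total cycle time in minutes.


Convert haul speed to m/min: 15 * 1000/60 = 250 m/min
Haul time = 4536 / 250 = 18.144 min
Convert return speed to m/min: 39 * 1000/60 = 650 m/min
Return time = 4536 / 650 = 6.978461538 min
Total cycle time:
= 3.9 + 18.144 + 1.6 + 6.978461538 + 0.9
= 31.5225 min

31.5225 min


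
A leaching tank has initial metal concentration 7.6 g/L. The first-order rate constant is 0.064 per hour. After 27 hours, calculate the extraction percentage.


82.2361%

Compute the exponent:
-k * t = -0.064 * 27 = -1.728
Remaining concentration:
C = 7.6 * exp(-1.728)
= 7.6 * 0.1776393336
= 1.350058935 g/L
Extracted = 7.6 - 1.350058935 = 6.249941065 g/L
Extraction % = 6.249941065 / 7.6 * 100
= 82.2361%


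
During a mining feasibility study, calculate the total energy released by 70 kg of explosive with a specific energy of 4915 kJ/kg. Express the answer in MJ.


344.05 MJ

Energy = mass * specific_energy / 1000
= 70 * 4915 / 1000
= 344050 / 1000
= 344.05 MJ


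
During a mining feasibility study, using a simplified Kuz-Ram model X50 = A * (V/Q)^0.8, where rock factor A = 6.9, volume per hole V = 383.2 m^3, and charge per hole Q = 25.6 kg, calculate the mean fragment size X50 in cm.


Compute V/Q:
V/Q = 383.2 / 25.6 = 14.96875
Raise to the power 0.8:
(V/Q)^0.8 = 14.96875^0.8 = 8.712613086
Multiply by A:
X50 = 6.9 * 8.712613086
= 60.117 cm

60.117 cm


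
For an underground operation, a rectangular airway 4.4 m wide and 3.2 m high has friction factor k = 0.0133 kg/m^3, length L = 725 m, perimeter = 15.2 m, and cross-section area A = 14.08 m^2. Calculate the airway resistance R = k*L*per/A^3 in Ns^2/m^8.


Compute the numerator:
k * L * per = 0.0133 * 725 * 15.2
= 146.566
Compute the denominator:
A^3 = 14.08^3 = 2791.309312
Resistance:
R = 146.566 / 2791.309312
= 0.0525 Ns^2/m^8

0.0525 Ns^2/m^8


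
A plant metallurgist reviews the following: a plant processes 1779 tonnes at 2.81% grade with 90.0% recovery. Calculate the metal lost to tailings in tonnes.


Total metal in feed:
= 1779 * 2.81 / 100 = 49.9899 tonnes
Metal recovered:
= 49.9899 * 90.0 / 100 = 44.99091 tonnes
Metal lost to tailings:
= 49.9899 - 44.99091
= 4.999 tonnes

4.999 tonnes


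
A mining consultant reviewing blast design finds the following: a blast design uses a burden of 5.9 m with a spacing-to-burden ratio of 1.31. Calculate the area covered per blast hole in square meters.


First, find the spacing:
Spacing = burden * ratio = 5.9 * 1.31
= 7.729 m
Then, calculate the area:
Area = burden * spacing = 5.9 * 7.729
= 45.6011 m^2

45.6011 m^2


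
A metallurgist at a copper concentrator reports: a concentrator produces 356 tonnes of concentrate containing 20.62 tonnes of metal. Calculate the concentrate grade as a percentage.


5.7921%

Grade = (metal in concentrate / concentrate mass) * 100
= (20.62 / 356) * 100
= 0.05792134831 * 100
= 5.7921%


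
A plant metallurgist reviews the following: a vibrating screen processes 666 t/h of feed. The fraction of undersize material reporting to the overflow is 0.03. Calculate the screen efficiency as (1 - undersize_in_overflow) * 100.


Screen efficiency = (1 - fraction of undersize in overflow) * 100
= (1 - 0.03) * 100
= 0.97 * 100
= 97.0%

97.0%


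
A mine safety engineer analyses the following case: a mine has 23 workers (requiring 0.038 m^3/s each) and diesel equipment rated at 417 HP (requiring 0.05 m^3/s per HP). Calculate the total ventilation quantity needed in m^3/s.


Airflow for workers:
Q_people = 23 * 0.038 = 0.874 m^3/s
Airflow for diesel equipment:
Q_diesel = 417 * 0.05 = 20.85 m^3/s
Total ventilation:
Q_total = 0.874 + 20.85
= 21.724 m^3/s

21.724 m^3/s


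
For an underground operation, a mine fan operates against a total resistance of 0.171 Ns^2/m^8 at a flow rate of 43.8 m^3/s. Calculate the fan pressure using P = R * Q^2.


328.0532 Pa

Compute Q^2:
Q^2 = 43.8^2 = 1918.44
Compute pressure:
P = R * Q^2 = 0.171 * 1918.44
= 328.0532 Pa


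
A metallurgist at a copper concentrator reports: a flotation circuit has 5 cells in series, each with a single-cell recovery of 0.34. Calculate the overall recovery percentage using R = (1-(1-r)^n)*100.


87.4767%

Complement of single-cell recovery:
1 - r = 1 - 0.34 = 0.66
Raise to power n:
(1 - r)^5 = 0.66^5 = 0.1252332576
Overall recovery:
R = (1 - 0.1252332576) * 100
= 87.4767%


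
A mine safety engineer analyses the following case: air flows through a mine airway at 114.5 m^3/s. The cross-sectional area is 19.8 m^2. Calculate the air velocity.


Velocity = flow rate / cross-sectional area
= 114.5 / 19.8
= 5.7828 m/s

5.7828 m/s


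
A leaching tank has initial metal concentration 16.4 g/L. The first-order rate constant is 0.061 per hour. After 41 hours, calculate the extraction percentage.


91.7997%

Compute the exponent:
-k * t = -0.061 * 41 = -2.501
Remaining concentration:
C = 16.4 * exp(-2.501)
= 16.4 * 0.08200295465
= 1.344848456 g/L
Extracted = 16.4 - 1.344848456 = 15.05515154 g/L
Extraction % = 15.05515154 / 16.4 * 100
= 91.7997%


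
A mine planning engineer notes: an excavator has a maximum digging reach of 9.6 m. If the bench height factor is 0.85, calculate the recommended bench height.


8.16 m

Bench height = reach * factor
= 9.6 * 0.85
= 8.16 m


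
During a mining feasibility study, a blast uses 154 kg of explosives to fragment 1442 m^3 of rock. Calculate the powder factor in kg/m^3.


Powder factor = explosive mass / rock volume
= 154 / 1442
= 0.1068 kg/m^3

0.1068 kg/m^3


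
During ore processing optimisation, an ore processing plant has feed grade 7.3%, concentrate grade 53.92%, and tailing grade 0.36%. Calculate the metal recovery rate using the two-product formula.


95.7075%

Using the two-product formula:
R = 100 * c * (f - t) / (f * (c - t))
Numerator = 100 * 53.92 * (7.3 - 0.36)
= 100 * 53.92 * 6.94
= 37420.48
Denominator = 7.3 * (53.92 - 0.36)
= 7.3 * 53.56
= 390.988
R = 37420.48 / 390.988
= 95.7075%


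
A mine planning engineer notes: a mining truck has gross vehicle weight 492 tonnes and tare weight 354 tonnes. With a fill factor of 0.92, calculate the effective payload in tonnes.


126.96 tonnes

Maximum payload = gross - tare
= 492 - 354 = 138 tonnes
Effective payload = max payload * fill factor
= 138 * 0.92
= 126.96 tonnes


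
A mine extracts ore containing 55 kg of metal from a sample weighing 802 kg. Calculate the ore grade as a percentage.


6.8579%

Ore grade = (metal mass / ore mass) * 100
= (55 / 802) * 100
= 0.06857855362 * 100
= 6.8579%


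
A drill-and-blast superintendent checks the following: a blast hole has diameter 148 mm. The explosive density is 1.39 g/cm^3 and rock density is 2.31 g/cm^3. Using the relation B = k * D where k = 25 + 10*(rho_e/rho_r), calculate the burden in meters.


First, compute k:
rho_e / rho_r = 1.39 / 2.31 = 0.6017316017
k = 25 + 10 * 0.6017316017 = 31.01731602
Then, compute burden:
B = k * D / 1000 = 31.01731602 * 148 / 1000
= 4590.562771 / 1000
= 4.5906 m

4.5906 m


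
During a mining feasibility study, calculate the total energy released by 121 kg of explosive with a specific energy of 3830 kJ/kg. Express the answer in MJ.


Energy = mass * specific_energy / 1000
= 121 * 3830 / 1000
= 463430 / 1000
= 463.43 MJ

463.43 MJ


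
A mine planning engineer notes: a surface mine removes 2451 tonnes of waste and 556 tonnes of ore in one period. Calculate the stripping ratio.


Stripping ratio = waste tonnage / ore tonnage
= 2451 / 556
= 4.4083

4.4083


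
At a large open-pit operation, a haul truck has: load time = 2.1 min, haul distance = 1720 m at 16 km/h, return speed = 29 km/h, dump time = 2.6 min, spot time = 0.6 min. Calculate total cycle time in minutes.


Convert haul speed to m/min: 16 * 1000/60 = 266.6666667 m/min
Haul time = 1720 / 266.6666667 = 6.45 min
Convert return speed to m/min: 29 * 1000/60 = 483.3333333 m/min
Return time = 1720 / 483.3333333 = 3.55862069 min
Total cycle time:
= 2.1 + 6.45 + 2.6 + 3.55862069 + 0.6
= 15.3086 min

15.3086 min


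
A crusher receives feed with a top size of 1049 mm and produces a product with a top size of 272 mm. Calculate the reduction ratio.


3.8566

Reduction ratio = feed size / product size
= 1049 / 272
= 3.8566


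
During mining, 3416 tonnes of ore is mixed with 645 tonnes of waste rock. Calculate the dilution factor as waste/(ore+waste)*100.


Total material = ore + waste
= 3416 + 645 = 4061 tonnes
Dilution = waste / total * 100
= 645 / 4061 * 100
= 0.1588278749 * 100
= 15.8828%

15.8828%


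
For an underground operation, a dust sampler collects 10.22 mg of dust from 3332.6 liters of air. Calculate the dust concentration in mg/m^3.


3.0667 mg/m^3

Convert liters to m^3: 1 m^3 = 1000 L
Concentration = mass / volume * 1000
= 10.22 / 3332.6 * 1000
= 0.003066674668 * 1000
= 3.0667 mg/m^3


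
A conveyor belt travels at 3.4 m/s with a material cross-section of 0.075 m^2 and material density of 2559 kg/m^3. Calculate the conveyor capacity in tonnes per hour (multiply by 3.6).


2349.162 t/h

Volumetric flow = speed * area
= 3.4 * 0.075 = 0.255 m^3/s
Mass flow = volumetric * density
= 0.255 * 2559 = 652.545 kg/s
Convert to t/h: multiply by 3.6
Capacity = 652.545 * 3.6
= 2349.162 t/h


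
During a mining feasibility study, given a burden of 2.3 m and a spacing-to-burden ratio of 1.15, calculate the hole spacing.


2.645 m

Spacing = burden * ratio
= 2.3 * 1.15
= 2.645 m


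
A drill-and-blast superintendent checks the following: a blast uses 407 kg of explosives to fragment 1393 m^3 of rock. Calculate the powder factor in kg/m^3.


Powder factor = explosive mass / rock volume
= 407 / 1393
= 0.2922 kg/m^3

0.2922 kg/m^3


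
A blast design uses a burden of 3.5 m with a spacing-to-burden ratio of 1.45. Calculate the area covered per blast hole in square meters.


First, find the spacing:
Spacing = burden * ratio = 3.5 * 1.45
= 5.075 m
Then, calculate the area:
Area = burden * spacing = 3.5 * 5.075
= 17.7625 m^2

17.7625 m^2


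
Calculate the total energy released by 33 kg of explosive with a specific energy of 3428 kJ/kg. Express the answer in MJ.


113.124 MJ

Energy = mass * specific_energy / 1000
= 33 * 3428 / 1000
= 113124 / 1000
= 113.124 MJ


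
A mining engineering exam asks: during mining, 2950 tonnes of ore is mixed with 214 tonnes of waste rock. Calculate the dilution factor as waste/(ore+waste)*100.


6.7636%

Total material = ore + waste
= 2950 + 214 = 3164 tonnes
Dilution = waste / total * 100
= 214 / 3164 * 100
= 0.06763590392 * 100
= 6.7636%


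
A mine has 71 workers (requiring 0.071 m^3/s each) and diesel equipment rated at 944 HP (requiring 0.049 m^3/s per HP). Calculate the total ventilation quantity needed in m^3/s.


Airflow for workers:
Q_people = 71 * 0.071 = 5.041 m^3/s
Airflow for diesel equipment:
Q_diesel = 944 * 0.049 = 46.256 m^3/s
Total ventilation:
Q_total = 5.041 + 46.256
= 51.297 m^3/s

51.297 m^3/s


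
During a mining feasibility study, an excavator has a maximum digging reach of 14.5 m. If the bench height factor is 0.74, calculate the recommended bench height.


10.73 m

Bench height = reach * factor
= 14.5 * 0.74
= 10.73 m


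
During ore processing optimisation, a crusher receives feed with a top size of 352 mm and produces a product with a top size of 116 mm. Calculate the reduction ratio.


Reduction ratio = feed size / product size
= 352 / 116
= 3.0345

3.0345


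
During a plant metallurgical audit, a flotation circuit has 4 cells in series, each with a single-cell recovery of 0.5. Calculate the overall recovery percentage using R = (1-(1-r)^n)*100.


93.75%

Complement of single-cell recovery:
1 - r = 1 - 0.5 = 0.5
Raise to power n:
(1 - r)^4 = 0.5^4 = 0.0625
Overall recovery:
R = (1 - 0.0625) * 100
= 93.75%


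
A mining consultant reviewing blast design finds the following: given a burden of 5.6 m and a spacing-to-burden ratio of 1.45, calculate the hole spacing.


8.12 m

Spacing = burden * ratio
= 5.6 * 1.45
= 8.12 m


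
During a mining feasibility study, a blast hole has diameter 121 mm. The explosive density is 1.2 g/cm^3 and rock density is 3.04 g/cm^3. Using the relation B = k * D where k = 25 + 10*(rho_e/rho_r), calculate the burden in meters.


First, compute k:
rho_e / rho_r = 1.2 / 3.04 = 0.3947368421
k = 25 + 10 * 0.3947368421 = 28.94736842
Then, compute burden:
B = k * D / 1000 = 28.94736842 * 121 / 1000
= 3502.631579 / 1000
= 3.5026 m

3.5026 m


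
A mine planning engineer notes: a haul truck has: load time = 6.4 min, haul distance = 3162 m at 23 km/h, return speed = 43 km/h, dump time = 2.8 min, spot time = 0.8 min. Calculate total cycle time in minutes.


Convert haul speed to m/min: 23 * 1000/60 = 383.3333333 m/min
Haul time = 3162 / 383.3333333 = 8.248695652 min
Convert return speed to m/min: 43 * 1000/60 = 716.6666667 m/min
Return time = 3162 / 716.6666667 = 4.412093023 min
Total cycle time:
= 6.4 + 8.248695652 + 2.8 + 4.412093023 + 0.8
= 22.6608 min

22.6608 min


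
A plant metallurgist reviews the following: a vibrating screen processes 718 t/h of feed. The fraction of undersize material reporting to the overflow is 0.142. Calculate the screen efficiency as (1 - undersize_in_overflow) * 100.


Screen efficiency = (1 - fraction of undersize in overflow) * 100
= (1 - 0.142) * 100
= 0.858 * 100
= 85.8%

85.8%


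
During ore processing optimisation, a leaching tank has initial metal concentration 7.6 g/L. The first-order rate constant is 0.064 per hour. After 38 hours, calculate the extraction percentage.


91.2139%

Compute the exponent:
-k * t = -0.064 * 38 = -2.432
Remaining concentration:
C = 7.6 * exp(-2.432)
= 7.6 * 0.08786093487
= 0.667743105 g/L
Extracted = 7.6 - 0.667743105 = 6.932256895 g/L
Extraction % = 6.932256895 / 7.6 * 100
= 91.2139%


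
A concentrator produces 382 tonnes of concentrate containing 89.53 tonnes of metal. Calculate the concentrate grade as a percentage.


23.4372%

Grade = (metal in concentrate / concentrate mass) * 100
= (89.53 / 382) * 100
= 0.2343717277 * 100
= 23.4372%


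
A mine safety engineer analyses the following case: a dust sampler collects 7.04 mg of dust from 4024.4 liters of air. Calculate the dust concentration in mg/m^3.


Convert liters to m^3: 1 m^3 = 1000 L
Concentration = mass / volume * 1000
= 7.04 / 4024.4 * 1000
= 0.001749329093 * 1000
= 1.7493 mg/m^3

1.7493 mg/m^3


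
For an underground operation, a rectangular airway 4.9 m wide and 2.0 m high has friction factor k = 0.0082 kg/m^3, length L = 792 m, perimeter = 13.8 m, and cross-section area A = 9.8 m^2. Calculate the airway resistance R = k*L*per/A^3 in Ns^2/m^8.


Compute the numerator:
k * L * per = 0.0082 * 792 * 13.8
= 89.62272
Compute the denominator:
A^3 = 9.8^3 = 941.192
Resistance:
R = 89.62272 / 941.192
= 0.0952 Ns^2/m^8

0.0952 Ns^2/m^8


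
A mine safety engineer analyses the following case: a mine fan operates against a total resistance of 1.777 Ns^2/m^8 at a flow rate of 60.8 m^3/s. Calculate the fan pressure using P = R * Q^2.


6568.9293 Pa

Compute Q^2:
Q^2 = 60.8^2 = 3696.64
Compute pressure:
P = R * Q^2 = 1.777 * 3696.64
= 6568.9293 Pa


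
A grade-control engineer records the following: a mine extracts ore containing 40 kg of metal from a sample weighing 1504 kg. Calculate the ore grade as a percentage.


Ore grade = (metal mass / ore mass) * 100
= (40 / 1504) * 100
= 0.02659574468 * 100
= 2.6596%

2.6596%


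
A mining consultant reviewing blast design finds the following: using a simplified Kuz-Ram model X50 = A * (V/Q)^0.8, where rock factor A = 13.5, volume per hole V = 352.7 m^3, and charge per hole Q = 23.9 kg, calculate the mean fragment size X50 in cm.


Compute V/Q:
V/Q = 352.7 / 23.9 = 14.75732218
Raise to the power 0.8:
(V/Q)^0.8 = 14.75732218^0.8 = 8.614023396
Multiply by A:
X50 = 13.5 * 8.614023396
= 116.2893 cm

116.2893 cm


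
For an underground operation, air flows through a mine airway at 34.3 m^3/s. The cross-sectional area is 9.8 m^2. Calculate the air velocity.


3.5 m/s

Velocity = flow rate / cross-sectional area
= 34.3 / 9.8
= 3.5 m/s


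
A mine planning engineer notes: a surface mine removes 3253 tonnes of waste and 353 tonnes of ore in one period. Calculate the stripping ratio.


Stripping ratio = waste tonnage / ore tonnage
= 3253 / 353
= 9.2153

9.2153


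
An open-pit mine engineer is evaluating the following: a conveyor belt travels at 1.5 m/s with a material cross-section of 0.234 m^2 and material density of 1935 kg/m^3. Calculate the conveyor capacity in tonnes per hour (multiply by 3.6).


Volumetric flow = speed * area
= 1.5 * 0.234 = 0.351 m^3/s
Mass flow = volumetric * density
= 0.351 * 1935 = 679.185 kg/s
Convert to t/h: multiply by 3.6
Capacity = 679.185 * 3.6
= 2445.066 t/h

2445.066 t/h


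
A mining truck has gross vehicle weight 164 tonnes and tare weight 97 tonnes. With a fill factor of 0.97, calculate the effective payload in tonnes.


64.99 tonnes

Maximum payload = gross - tare
= 164 - 97 = 67 tonnes
Effective payload = max payload * fill factor
= 67 * 0.97
= 64.99 tonnes


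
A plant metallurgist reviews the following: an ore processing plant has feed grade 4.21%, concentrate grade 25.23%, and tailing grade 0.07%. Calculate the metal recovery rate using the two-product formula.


98.6109%

Using the two-product formula:
R = 100 * c * (f - t) / (f * (c - t))
Numerator = 100 * 25.23 * (4.21 - 0.07)
= 100 * 25.23 * 4.14
= 10445.22
Denominator = 4.21 * (25.23 - 0.07)
= 4.21 * 25.16
= 105.9236
R = 10445.22 / 105.9236
= 98.6109%


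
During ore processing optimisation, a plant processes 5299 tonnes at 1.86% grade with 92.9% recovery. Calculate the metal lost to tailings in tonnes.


Total metal in feed:
= 5299 * 1.86 / 100 = 98.5614 tonnes
Metal recovered:
= 98.5614 * 92.9 / 100 = 91.5635406 tonnes
Metal lost to tailings:
= 98.5614 - 91.5635406
= 6.9979 tonnes

6.9979 tonnes


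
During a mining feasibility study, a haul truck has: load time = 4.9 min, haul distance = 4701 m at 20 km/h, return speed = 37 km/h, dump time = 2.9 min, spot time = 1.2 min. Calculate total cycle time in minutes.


30.7262 min

Convert haul speed to m/min: 20 * 1000/60 = 333.3333333 m/min
Haul time = 4701 / 333.3333333 = 14.103 min
Convert return speed to m/min: 37 * 1000/60 = 616.6666667 m/min
Return time = 4701 / 616.6666667 = 7.623243243 min
Total cycle time:
= 4.9 + 14.103 + 2.9 + 7.623243243 + 1.2
= 30.7262 min


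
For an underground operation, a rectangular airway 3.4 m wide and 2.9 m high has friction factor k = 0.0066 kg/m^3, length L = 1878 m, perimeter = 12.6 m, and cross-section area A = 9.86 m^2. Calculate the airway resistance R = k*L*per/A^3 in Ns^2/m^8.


Compute the numerator:
k * L * per = 0.0066 * 1878 * 12.6
= 156.17448
Compute the denominator:
A^3 = 9.86^3 = 958.585256
Resistance:
R = 156.17448 / 958.585256
= 0.1629 Ns^2/m^8

0.1629 Ns^2/m^8


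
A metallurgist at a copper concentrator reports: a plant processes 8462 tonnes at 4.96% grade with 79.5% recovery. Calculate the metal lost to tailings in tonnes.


Total metal in feed:
= 8462 * 4.96 / 100 = 419.7152 tonnes
Metal recovered:
= 419.7152 * 79.5 / 100 = 333.673584 tonnes
Metal lost to tailings:
= 419.7152 - 333.673584
= 86.0416 tonnes

86.0416 tonnes


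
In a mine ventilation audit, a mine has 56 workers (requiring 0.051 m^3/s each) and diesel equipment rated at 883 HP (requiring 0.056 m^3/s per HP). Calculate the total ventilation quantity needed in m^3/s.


52.304 m^3/s

Airflow for workers:
Q_people = 56 * 0.051 = 2.856 m^3/s
Airflow for diesel equipment:
Q_diesel = 883 * 0.056 = 49.448 m^3/s
Total ventilation:
Q_total = 2.856 + 49.448
= 52.304 m^3/s


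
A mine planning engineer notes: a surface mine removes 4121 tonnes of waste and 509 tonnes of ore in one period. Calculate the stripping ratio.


Stripping ratio = waste tonnage / ore tonnage
= 4121 / 509
= 8.0963

8.0963


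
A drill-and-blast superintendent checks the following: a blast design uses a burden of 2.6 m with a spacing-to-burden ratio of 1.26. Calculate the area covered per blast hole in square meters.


First, find the spacing:
Spacing = burden * ratio = 2.6 * 1.26
= 3.276 m
Then, calculate the area:
Area = burden * spacing = 2.6 * 3.276
= 8.5176 m^2

8.5176 m^2


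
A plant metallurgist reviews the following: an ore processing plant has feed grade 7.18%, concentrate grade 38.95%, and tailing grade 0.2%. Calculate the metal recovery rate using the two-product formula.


Using the two-product formula:
R = 100 * c * (f - t) / (f * (c - t))
Numerator = 100 * 38.95 * (7.18 - 0.2)
= 100 * 38.95 * 6.98
= 27187.1
Denominator = 7.18 * (38.95 - 0.2)
= 7.18 * 38.75
= 278.225
R = 27187.1 / 278.225
= 97.7162%

97.7162%


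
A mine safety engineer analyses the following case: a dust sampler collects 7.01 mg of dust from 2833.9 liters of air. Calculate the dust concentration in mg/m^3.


2.4736 mg/m^3

Convert liters to m^3: 1 m^3 = 1000 L
Concentration = mass / volume * 1000
= 7.01 / 2833.9 * 1000
= 0.002473622922 * 1000
= 2.4736 mg/m^3


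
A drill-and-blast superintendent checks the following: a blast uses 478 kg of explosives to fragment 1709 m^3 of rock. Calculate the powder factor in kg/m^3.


Powder factor = explosive mass / rock volume
= 478 / 1709
= 0.2797 kg/m^3

0.2797 kg/m^3


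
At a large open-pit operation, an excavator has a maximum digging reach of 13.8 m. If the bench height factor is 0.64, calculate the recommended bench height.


8.832 m

Bench height = reach * factor
= 13.8 * 0.64
= 8.832 m


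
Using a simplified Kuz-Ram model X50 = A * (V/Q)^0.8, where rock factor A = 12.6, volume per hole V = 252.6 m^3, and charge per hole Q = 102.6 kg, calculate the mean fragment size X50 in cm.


25.9059 cm

Compute V/Q:
V/Q = 252.6 / 102.6 = 2.461988304
Raise to the power 0.8:
(V/Q)^0.8 = 2.461988304^0.8 = 2.056026881
Multiply by A:
X50 = 12.6 * 2.056026881
= 25.9059 cm


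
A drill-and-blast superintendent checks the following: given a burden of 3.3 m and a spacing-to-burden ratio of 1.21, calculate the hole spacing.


3.993 m

Spacing = burden * ratio
= 3.3 * 1.21
= 3.993 m


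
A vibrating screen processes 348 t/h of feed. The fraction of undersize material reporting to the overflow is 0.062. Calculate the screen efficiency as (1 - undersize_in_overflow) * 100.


Screen efficiency = (1 - fraction of undersize in overflow) * 100
= (1 - 0.062) * 100
= 0.938 * 100
= 93.8%

93.8%


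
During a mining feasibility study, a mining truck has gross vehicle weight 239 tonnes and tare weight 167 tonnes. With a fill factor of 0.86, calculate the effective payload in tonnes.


61.92 tonnes

Maximum payload = gross - tare
= 239 - 167 = 72 tonnes
Effective payload = max payload * fill factor
= 72 * 0.86
= 61.92 tonnes


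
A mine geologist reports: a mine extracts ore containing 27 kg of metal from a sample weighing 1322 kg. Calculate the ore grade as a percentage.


Ore grade = (metal mass / ore mass) * 100
= (27 / 1322) * 100
= 0.02042360061 * 100
= 2.0424%

2.0424%


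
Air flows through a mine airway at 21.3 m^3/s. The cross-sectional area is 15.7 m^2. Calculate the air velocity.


1.3567 m/s

Velocity = flow rate / cross-sectional area
= 21.3 / 15.7
= 1.3567 m/s


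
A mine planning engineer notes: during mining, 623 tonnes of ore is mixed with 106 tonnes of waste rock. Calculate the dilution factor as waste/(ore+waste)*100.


Total material = ore + waste
= 623 + 106 = 729 tonnes
Dilution = waste / total * 100
= 106 / 729 * 100
= 0.1454046639 * 100
= 14.5405%

14.5405%


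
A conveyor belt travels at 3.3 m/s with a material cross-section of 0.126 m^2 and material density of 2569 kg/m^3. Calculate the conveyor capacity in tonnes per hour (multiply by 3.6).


Volumetric flow = speed * area
= 3.3 * 0.126 = 0.4158 m^3/s
Mass flow = volumetric * density
= 0.4158 * 2569 = 1068.1902 kg/s
Convert to t/h: multiply by 3.6
Capacity = 1068.1902 * 3.6
= 3845.4847 t/h

3845.4847 t/h


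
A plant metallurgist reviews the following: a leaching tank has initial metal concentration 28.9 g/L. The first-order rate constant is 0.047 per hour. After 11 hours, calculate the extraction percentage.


40.3693%

Compute the exponent:
-k * t = -0.047 * 11 = -0.517
Remaining concentration:
C = 28.9 * exp(-0.517)
= 28.9 * 0.5963067876
= 17.23326616 g/L
Extracted = 28.9 - 17.23326616 = 11.66673384 g/L
Extraction % = 11.66673384 / 28.9 * 100
= 40.3693%
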